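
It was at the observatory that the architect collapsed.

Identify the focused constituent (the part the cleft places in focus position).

In an it-cleft "It was X that/who ...", the clefted constituent X is the focus; the that/who-clause expresses the presupposed open proposition.
Here the focus is "at the observatory". The backgrounded (presupposed) material includes "the architect".

at the observatory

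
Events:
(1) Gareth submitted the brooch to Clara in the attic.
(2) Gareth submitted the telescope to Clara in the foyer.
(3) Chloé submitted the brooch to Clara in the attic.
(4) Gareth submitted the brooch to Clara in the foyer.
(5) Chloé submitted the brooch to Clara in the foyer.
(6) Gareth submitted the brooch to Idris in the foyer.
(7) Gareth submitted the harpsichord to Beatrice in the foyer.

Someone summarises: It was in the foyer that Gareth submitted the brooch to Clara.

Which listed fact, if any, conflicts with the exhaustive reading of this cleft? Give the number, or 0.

Focus of the cleft: "in the foyer" (the setting). Presupposed background: Gareth as agent and the brooch as thing and Clara as recipient.
The exhaustive reading says no other setting fits that background.
Fact (1) shares the background but with setting = in the attic; exhaustivity is violated.

1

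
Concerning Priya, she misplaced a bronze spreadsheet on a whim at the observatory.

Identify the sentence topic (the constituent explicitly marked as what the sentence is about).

Priya

The construction explicitly marks "Priya" as what the sentence is about — the topic.
The remainder of the clause is the comment (what is said about the topic).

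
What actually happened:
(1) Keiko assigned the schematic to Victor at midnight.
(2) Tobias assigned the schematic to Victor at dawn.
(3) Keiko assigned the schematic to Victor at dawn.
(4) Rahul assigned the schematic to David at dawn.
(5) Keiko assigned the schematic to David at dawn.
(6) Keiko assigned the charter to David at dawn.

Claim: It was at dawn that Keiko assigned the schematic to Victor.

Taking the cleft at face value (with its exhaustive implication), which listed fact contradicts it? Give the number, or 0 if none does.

The cleft puts "at dawn" in focus and presupposes the open proposition with Keiko as agent and the schematic as thing and Victor as recipient.
The exhaustive reading says no other setting fits that background.
Fact (1) shares the background but with setting = at midnight; exhaustivity is violated.

1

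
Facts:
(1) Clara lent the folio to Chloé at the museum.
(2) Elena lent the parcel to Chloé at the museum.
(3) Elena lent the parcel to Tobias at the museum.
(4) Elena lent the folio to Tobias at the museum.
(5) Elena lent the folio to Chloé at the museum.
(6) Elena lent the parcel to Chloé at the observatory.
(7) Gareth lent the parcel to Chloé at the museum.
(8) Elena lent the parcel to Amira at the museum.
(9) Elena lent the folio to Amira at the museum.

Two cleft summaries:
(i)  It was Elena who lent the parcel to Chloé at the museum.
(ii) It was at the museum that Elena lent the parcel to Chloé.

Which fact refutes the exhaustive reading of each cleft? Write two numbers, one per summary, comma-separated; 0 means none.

Summary (i) focuses "Elena" (the agent); background same thing, recipient, setting (the parcel / Chloé / at the museum). Fact (7) matches that background with agent = Gareth — refutes (i).
Summary (ii) focuses "at the museum" (the setting); background same agent, thing, recipient (Elena / the parcel / Chloé). Fact (6) matches that background with setting = at the observatory — refutes (ii).

7, 6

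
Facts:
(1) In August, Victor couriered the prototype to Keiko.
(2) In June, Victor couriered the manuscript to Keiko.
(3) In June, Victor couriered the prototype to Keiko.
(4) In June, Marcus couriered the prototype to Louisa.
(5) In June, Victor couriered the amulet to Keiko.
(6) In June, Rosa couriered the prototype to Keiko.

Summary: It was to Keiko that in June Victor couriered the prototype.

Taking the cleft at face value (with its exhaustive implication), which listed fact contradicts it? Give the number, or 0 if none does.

0

The cleft puts "Keiko" in focus and presupposes the open proposition with Victor as agent and the prototype as thing and in June as setting.
Exhaustivity: Keiko is the only recipient satisfying that background.
Every other fact differs from the presupposition on some backgrounded slot, so none challenges the exhaustivity.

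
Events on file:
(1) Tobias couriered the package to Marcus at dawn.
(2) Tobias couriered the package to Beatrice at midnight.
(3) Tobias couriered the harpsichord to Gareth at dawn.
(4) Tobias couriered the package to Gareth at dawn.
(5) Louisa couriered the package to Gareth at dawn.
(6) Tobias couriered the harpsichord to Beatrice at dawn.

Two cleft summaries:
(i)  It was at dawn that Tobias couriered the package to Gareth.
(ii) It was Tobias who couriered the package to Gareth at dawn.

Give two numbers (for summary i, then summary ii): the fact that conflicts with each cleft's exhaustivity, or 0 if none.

0, 5

Summary (i) focuses "at dawn" (the setting); background Tobias as agent and the package as thing and Gareth as recipient. No fact matches that background with a different setting, so 0.
Summary (ii) focuses "Tobias" (the agent); background the package as thing and Gareth as recipient and at dawn as setting. Fact (5) matches that background with agent = Louisa — refutes (ii).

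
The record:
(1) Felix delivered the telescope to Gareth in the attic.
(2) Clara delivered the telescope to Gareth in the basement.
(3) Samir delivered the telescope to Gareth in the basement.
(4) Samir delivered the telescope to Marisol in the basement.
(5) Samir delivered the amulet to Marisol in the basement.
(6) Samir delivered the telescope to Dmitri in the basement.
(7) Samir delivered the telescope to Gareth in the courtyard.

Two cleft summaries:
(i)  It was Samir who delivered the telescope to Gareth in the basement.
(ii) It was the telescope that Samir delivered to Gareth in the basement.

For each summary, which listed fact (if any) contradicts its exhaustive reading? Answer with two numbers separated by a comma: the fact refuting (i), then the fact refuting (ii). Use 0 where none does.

2, 0

(i): focus "Samir". Looking for same thing, recipient, setting (the telescope / Gareth / in the basement) with some other agent — fact (2) has Clara there. Refuted.
(ii): focus "the telescope". No fact shares same agent, recipient, setting (Samir / Gareth / in the basement) with a different thing. 0.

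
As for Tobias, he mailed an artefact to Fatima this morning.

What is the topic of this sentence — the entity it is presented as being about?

Tobias

The construction explicitly marks "Tobias" as what the sentence is about — the topic.
The remainder of the clause is the comment (what is said about the topic).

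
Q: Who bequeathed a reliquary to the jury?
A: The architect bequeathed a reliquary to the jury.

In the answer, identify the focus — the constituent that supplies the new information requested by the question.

the architect

The wh-word "who" asks about the subject (agent).
In the answer, "a reliquary" and "to the jury" are given — repeated from the question.
The constituent filling the subject (agent) gap is "the architect"; that is the focus and would carry nuclear stress.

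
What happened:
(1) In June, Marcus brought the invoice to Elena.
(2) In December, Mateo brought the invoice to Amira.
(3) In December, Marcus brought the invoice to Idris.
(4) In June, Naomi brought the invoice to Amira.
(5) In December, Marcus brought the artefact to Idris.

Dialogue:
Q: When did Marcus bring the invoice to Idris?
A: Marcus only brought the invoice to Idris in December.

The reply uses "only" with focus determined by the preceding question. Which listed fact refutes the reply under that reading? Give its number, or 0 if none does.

0

The question "When did ...?" targets the setting, so in the reply the focus falls on "in December".
"Only" then excludes alternative settings while the background — agent = Marcus, thing = the invoice, recipient = Idris — is held fixed.
No fact keeps agent = Marcus, thing = the invoice, recipient = Idris while changing the setting; every other fact differs on something backgrounded. The reply stands.
(Fact (5) would refute a reading with focus on the thing — but that is not what the question asks.)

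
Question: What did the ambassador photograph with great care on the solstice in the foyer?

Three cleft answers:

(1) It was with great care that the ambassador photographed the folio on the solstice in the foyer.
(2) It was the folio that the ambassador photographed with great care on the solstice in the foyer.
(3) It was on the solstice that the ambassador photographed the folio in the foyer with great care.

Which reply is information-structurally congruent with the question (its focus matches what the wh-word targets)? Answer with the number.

The question word "what" targets the direct object.
Option (1) clefts "with great care" — the manner, not what was asked.
Option (2) clefts "the folio" — that matches what the question asks about.
Option (3) clefts "on the solstice" — the time, not what was asked.
So the congruent reply is (2).

2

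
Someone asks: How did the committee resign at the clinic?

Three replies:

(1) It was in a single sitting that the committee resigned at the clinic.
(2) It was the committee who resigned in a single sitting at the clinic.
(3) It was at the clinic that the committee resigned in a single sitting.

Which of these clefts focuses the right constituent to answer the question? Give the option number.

The question word "how" targets the manner.
Option (1) clefts "in a single sitting" — that matches what the question asks about.
Option (2) clefts "the committee" — the subject (agent), not what was asked.
Option (3) clefts "at the clinic" — the location, not what was asked.
So the congruent reply is (1).

1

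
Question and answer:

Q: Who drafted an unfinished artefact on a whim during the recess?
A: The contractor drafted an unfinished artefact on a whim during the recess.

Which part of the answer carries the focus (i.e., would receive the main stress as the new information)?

the contractor

The wh-word "who" asks about the subject (agent).
In the answer, "an unfinished artefact", "on a whim" and "during the recess" are given — repeated from the question.
The constituent filling the subject (agent) gap is "the contractor"; that is the focus and would carry nuclear stress.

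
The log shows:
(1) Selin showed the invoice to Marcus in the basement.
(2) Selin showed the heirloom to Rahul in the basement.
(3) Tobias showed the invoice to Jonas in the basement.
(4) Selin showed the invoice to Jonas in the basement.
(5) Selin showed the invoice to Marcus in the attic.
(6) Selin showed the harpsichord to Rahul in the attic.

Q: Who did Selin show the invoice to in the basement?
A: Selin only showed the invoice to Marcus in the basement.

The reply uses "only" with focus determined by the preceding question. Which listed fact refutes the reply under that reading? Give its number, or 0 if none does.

The question "Who did ... to ...?" targets the recipient, so in the reply the focus falls on "Marcus".
"Only" then excludes alternative recipients while the background — agent = Selin, thing = the invoice, setting = in the basement — is held fixed.
Fact (4) keeps agent = Selin, thing = the invoice, setting = in the basement but has recipient = Jonas; that refutes the reply.
(Fact (5) would refute a reading with focus on the setting — but that is not what the question asks.)

4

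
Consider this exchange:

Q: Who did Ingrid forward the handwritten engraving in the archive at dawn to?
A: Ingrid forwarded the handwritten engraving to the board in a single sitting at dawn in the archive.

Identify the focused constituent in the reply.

The wh-word "who" asks about the recipient.
In the answer, "Ingrid", "the handwritten engraving", "in the archive" and "at dawn" are given — repeated from the question.
"in a single sitting" is also new, but it specifies the manner, which is not what the question asks about — so it is not the focus.
The constituent filling the recipient gap is "to the board"; that is the focus.

to the board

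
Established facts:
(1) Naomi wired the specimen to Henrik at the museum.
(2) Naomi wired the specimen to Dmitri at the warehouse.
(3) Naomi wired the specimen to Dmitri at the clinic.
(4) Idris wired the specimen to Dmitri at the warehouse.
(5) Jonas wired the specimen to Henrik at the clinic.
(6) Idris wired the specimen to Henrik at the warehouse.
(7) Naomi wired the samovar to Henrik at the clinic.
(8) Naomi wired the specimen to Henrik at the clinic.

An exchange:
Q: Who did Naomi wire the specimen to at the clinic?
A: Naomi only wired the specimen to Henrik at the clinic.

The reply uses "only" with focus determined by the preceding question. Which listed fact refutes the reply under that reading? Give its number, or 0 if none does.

3

Answering "Who did ... to ...?" puts focus on the recipient — here, "Henrik".
So "only" ranges over recipients; the rest (agent = Naomi, thing = the specimen, setting = at the clinic) is presupposed.
Fact (3) keeps agent = Naomi, thing = the specimen, setting = at the clinic but has recipient = Dmitri; that refutes the reply.
(Fact (7) would refute a reading with focus on the thing — but that is not what the question asks.)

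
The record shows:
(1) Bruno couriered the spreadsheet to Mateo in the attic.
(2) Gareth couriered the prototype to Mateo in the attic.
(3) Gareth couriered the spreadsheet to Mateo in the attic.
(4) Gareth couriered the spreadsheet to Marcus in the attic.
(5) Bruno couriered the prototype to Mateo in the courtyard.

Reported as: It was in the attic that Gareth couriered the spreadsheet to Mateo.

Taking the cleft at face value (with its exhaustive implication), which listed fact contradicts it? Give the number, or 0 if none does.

0

The cleft puts "in the attic" in focus and presupposes the open proposition with same agent, thing, recipient (Gareth / the spreadsheet / Mateo).
Exhaustivity: in the attic is the only setting satisfying that background.
Every other fact differs from the presupposition on some backgrounded slot, so none challenges the exhaustivity.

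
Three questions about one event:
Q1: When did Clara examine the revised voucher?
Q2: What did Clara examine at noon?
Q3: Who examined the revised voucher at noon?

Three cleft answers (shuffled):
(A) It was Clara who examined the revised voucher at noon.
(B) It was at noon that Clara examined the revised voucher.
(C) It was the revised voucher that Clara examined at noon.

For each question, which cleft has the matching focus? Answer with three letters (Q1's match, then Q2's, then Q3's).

Q1 asks about the time; cleft (B) focuses "at noon", which is the time — so Q1 → B.
Q2 asks about the direct object; cleft (C) focuses "the revised voucher", which is the direct object — so Q2 → C.
Q3 asks about the subject (agent); cleft (A) focuses "Clara", which is the subject (agent) — so Q3 → A.
Mapping: Q1→B, Q2→C, Q3→A.

BCA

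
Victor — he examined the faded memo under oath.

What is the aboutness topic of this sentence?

Victor

The construction explicitly marks "Victor" as what the sentence is about — the topic.
The remainder of the clause is the comment (what is said about the topic).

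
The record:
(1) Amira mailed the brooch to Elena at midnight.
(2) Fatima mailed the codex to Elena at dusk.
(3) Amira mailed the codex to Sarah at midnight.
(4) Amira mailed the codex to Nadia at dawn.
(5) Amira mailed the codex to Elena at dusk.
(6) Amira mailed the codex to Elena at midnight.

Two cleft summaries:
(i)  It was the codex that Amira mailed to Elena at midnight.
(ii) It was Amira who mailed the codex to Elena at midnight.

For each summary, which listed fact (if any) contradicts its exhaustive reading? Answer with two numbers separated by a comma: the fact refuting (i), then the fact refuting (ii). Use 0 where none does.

1, 0

(i): focus "the codex". Looking for agent = Amira, recipient = Elena, setting = at midnight with some other thing — fact (1) has the brooch there. Refuted.
(ii): focus "Amira". No fact shares thing = the codex, recipient = Elena, setting = at midnight with a different agent. 0.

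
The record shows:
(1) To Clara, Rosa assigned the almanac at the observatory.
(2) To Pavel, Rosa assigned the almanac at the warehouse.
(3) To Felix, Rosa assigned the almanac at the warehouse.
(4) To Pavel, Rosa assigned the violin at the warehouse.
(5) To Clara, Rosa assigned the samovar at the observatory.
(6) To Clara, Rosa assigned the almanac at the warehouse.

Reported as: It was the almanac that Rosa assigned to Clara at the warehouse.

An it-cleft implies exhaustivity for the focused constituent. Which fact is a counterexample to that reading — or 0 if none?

0

Focus of the cleft: "the almanac" (the thing). Presupposed background: Rosa as agent and Clara as recipient and at the warehouse as setting.
Exhaustivity: the almanac is the only thing satisfying that background.
Every other fact differs from the presupposition on some backgrounded slot, so none challenges the exhaustivity.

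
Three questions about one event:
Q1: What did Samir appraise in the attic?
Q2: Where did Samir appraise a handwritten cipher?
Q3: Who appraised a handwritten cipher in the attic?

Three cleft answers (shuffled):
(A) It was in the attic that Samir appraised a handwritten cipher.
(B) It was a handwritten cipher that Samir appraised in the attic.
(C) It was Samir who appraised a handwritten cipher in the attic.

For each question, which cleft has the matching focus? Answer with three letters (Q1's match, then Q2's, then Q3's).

Q1 asks about the direct object; cleft (B) focuses "a handwritten cipher", which is the direct object — so Q1 → B.
Q2 asks about the location; cleft (A) focuses "in the attic", which is the location — so Q2 → A.
Q3 asks about the subject (agent); cleft (C) focuses "Samir", which is the subject (agent) — so Q3 → C.
Mapping: Q1→B, Q2→A, Q3→C.

BAC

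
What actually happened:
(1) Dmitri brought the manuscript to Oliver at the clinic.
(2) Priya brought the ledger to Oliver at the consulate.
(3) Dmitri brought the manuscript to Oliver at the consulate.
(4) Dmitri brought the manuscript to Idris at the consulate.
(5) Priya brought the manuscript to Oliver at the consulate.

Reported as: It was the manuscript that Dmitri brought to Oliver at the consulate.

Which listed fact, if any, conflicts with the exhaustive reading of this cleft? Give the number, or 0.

The cleft puts "the manuscript" in focus and presupposes the open proposition with Dmitri as agent and Oliver as recipient and at the consulate as setting.
The exhaustive reading says no other thing fits that background.
No listed fact matches the background with a different thing. Exhaustivity holds.

0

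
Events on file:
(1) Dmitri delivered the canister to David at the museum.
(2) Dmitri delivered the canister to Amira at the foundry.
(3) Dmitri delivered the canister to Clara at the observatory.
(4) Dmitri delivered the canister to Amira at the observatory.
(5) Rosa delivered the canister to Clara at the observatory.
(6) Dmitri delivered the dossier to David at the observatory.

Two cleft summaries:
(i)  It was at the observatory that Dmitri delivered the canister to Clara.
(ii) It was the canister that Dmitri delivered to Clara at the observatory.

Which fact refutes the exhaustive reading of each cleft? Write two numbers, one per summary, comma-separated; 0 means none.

0, 0

Summary (i) focuses "at the observatory" (the setting); background agent = Dmitri, thing = the canister, recipient = Clara. No fact matches that background with a different setting, so 0.
Summary (ii) focuses "the canister" (the thing); background agent = Dmitri, recipient = Clara, setting = at the observatory. No fact matches that background with a different thing, so 0.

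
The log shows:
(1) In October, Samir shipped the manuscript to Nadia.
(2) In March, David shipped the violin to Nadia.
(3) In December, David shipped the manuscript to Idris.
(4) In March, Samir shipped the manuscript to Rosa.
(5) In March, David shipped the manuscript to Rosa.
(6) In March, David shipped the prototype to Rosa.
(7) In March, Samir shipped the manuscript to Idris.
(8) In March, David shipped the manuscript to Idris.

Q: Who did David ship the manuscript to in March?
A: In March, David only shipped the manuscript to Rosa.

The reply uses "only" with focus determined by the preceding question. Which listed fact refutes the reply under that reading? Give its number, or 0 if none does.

8

The question "Who did ... to ...?" targets the recipient, so in the reply the focus falls on "Rosa".
"Only" then excludes alternative recipients while the background — same agent, thing, setting (David / the manuscript / in March) — is held fixed.
Fact (8) shares the background with a different recipient (Idris) — counterexample.
(Fact (6) would refute a reading with focus on the thing — but that is not what the question asks.)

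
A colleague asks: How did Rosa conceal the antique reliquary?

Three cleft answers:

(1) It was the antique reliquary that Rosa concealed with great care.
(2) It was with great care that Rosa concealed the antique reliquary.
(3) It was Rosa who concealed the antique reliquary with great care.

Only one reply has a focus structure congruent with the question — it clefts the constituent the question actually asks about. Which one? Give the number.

The question word "how" targets the manner.
Option (1) clefts "the antique reliquary" — the direct object, not what was asked.
Option (2) clefts "with great care" — that matches what the question asks about.
Option (3) clefts "Rosa" — the subject (agent), not what was asked.
So the congruent reply is (2).

2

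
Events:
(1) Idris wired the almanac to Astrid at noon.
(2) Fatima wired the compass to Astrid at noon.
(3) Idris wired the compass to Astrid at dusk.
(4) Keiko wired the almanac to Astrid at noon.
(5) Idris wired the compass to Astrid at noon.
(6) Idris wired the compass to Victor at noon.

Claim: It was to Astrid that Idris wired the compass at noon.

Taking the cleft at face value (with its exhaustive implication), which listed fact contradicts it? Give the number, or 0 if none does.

6

Focus of the cleft: "Astrid" (the recipient). Presupposed background: agent = Idris, thing = the compass, setting = at noon.
The exhaustive reading says no other recipient fits that background.
But fact (6) also has agent = Idris, thing = the compass, setting = at noon, with recipient = Victor — so the exhaustive reading fails.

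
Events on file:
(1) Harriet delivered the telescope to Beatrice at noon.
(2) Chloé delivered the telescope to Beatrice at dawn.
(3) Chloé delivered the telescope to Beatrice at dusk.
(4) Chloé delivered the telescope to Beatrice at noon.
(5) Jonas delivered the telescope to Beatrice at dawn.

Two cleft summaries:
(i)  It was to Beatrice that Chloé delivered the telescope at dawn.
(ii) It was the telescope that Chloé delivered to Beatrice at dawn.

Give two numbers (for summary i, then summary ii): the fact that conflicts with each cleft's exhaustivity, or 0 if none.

(i): focus "Beatrice". No fact shares same agent, thing, setting (Chloé / the telescope / at dawn) with a different recipient. 0.
(ii): focus "the telescope". No fact shares same agent, recipient, setting (Chloé / Beatrice / at dawn) with a different thing. 0.

0, 0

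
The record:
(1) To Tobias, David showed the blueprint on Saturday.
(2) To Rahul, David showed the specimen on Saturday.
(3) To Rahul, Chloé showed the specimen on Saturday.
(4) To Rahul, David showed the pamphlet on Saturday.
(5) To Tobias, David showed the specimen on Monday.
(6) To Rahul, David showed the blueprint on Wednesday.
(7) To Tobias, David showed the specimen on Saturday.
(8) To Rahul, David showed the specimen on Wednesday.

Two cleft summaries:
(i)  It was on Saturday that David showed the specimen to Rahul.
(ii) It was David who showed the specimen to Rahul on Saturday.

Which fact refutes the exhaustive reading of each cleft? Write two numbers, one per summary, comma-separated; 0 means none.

(i): focus "on Saturday". Looking for agent = David, thing = the specimen, recipient = Rahul with some other setting — fact (8) has on Wednesday there. Refuted.
(ii): focus "David". Looking for thing = the specimen, recipient = Rahul, setting = on Saturday with some other agent — fact (3) has Chloé there. Refuted.

8, 3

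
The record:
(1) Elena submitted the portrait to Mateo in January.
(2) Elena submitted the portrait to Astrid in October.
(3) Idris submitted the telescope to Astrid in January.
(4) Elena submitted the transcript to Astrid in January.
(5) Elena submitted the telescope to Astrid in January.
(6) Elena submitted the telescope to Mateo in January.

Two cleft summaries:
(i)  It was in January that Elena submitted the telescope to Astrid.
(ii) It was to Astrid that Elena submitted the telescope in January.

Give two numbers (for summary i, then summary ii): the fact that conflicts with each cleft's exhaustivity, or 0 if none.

Summary (i) focuses "in January" (the setting); background same agent, thing, recipient (Elena / the telescope / Astrid). No fact matches that background with a different setting, so 0.
Summary (ii) focuses "Astrid" (the recipient); background same agent, thing, setting (Elena / the telescope / in January). Fact (6) matches that background with recipient = Mateo — refutes (ii).

0, 6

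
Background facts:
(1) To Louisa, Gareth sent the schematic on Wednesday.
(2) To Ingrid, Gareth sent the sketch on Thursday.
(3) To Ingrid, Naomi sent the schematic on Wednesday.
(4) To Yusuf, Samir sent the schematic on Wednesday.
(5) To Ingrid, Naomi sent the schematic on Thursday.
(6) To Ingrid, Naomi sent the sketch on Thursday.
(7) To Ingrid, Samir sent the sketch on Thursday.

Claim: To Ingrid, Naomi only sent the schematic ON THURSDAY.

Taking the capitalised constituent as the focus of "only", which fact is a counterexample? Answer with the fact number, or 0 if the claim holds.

3

Focus (in capitals) is "on Thursday" — the setting. "Only" excludes alternative settings while holding fixed same agent, thing, recipient (Naomi / the schematic / Ingrid).
Fact (3) matches on same agent, thing, recipient (Naomi / the schematic / Ingrid), but has setting = on Wednesday instead. That refutes the claim.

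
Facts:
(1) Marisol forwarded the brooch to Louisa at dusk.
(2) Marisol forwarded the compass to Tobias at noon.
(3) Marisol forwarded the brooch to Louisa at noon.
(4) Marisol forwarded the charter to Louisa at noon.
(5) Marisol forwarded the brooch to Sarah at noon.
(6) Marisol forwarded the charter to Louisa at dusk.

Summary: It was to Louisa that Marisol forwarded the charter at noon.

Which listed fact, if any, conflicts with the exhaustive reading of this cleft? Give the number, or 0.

Focus of the cleft: "Louisa" (the recipient). Presupposed background: same agent, thing, setting (Marisol / the charter / at noon).
Exhaustivity: Louisa is the only recipient satisfying that background.
No listed fact matches the background with a different recipient. Exhaustivity holds.

0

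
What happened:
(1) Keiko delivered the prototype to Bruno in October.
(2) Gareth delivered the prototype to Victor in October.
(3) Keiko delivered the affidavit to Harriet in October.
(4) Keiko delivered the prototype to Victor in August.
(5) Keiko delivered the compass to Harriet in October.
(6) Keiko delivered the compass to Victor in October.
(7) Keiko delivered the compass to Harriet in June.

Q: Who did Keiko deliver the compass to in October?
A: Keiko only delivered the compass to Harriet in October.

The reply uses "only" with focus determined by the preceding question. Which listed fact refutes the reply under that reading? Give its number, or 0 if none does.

The question "Who did ... to ...?" targets the recipient, so in the reply the focus falls on "Harriet".
"Only" then excludes alternative recipients while the background — agent = Keiko, thing = the compass, setting = in October — is held fixed.
Fact (6) shares the background with a different recipient (Victor) — counterexample.
(Fact (3) would refute a reading with focus on the thing — but that is not what the question asks.)

6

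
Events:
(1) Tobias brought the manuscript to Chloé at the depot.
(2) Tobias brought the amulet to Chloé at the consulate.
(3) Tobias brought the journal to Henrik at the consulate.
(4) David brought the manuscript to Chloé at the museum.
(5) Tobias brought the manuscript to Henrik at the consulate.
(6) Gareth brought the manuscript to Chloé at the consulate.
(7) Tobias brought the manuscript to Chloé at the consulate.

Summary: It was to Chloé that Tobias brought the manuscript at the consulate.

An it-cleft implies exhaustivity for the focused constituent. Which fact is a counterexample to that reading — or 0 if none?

Focus of the cleft: "Chloé" (the recipient). Presupposed background: same agent, thing, setting (Tobias / the manuscript / at the consulate).
The exhaustive reading says no other recipient fits that background.
But fact (5) also has same agent, thing, setting (Tobias / the manuscript / at the consulate), with recipient = Henrik — so the exhaustive reading fails.

5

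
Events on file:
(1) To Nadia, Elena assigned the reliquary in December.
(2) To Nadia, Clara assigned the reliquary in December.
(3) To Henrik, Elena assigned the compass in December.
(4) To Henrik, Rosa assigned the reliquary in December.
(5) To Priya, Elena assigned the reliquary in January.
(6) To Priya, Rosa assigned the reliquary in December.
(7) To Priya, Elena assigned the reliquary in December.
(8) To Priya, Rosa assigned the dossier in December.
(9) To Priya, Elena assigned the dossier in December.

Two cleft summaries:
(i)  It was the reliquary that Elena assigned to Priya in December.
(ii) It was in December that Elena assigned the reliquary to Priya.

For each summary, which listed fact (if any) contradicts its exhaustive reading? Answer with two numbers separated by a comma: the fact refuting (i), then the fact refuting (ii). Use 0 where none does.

Summary (i) focuses "the reliquary" (the thing); background same agent, recipient, setting (Elena / Priya / in December). Fact (9) matches that background with thing = the dossier — refutes (i).
Summary (ii) focuses "in December" (the setting); background same agent, thing, recipient (Elena / the reliquary / Priya). Fact (5) matches that background with setting = in January — refutes (ii).

9, 5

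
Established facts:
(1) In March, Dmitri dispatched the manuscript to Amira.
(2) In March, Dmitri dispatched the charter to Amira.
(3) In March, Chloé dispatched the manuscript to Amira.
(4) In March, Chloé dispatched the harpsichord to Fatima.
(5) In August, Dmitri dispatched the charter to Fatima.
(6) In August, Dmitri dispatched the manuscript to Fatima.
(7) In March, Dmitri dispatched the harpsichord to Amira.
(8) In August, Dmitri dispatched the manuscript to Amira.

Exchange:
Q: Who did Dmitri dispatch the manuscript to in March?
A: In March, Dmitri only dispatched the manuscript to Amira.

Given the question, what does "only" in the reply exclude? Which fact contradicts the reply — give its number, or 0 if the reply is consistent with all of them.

0

The question "Who did ... to ...?" targets the recipient, so in the reply the focus falls on "Amira".
So "only" ranges over recipients; the rest (Dmitri as agent and the manuscript as thing and in March as setting) is presupposed.
No fact keeps Dmitri as agent and the manuscript as thing and in March as setting while changing the recipient; every other fact differs on something backgrounded. The reply stands.
(Fact (2) would refute a reading with focus on the thing — but that is not what the question asks.)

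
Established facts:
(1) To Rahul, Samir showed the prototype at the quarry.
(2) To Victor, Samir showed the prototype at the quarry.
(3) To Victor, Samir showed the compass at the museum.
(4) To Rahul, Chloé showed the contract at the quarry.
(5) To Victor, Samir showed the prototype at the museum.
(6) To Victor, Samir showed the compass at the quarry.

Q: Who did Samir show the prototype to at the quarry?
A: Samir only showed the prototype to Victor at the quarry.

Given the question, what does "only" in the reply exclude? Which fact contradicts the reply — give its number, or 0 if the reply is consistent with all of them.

1

Answering "Who did ... to ...?" puts focus on the recipient — here, "Victor".
So "only" ranges over recipients; the rest (same agent, thing, setting (Samir / the prototype / at the quarry)) is presupposed.
Fact (1) keeps same agent, thing, setting (Samir / the prototype / at the quarry) but has recipient = Rahul; that refutes the reply.
(Fact (5) would refute a reading with focus on the setting — but that is not what the question asks.)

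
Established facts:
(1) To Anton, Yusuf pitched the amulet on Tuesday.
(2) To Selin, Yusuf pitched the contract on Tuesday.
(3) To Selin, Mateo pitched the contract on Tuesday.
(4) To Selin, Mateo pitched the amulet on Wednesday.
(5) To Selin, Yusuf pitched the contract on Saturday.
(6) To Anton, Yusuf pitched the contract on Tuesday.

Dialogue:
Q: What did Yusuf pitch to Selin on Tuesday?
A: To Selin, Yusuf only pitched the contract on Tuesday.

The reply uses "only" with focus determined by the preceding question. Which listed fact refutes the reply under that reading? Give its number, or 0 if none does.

Answering "What did ...?" puts focus on the thing — here, "the contract".
So "only" ranges over things; the rest (Yusuf as agent and Selin as recipient and on Tuesday as setting) is presupposed.
No fact keeps Yusuf as agent and Selin as recipient and on Tuesday as setting while changing the thing; every other fact differs on something backgrounded. The reply stands.
(Fact (6) would refute a reading with focus on the recipient — but that is not what the question asks.)

0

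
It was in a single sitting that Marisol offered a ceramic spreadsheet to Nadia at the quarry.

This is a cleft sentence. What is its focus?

In an it-cleft "It was X that/who ...", the clefted constituent X is the focus; the that/who-clause expresses the presupposed open proposition.
Here the focus is "in a single sitting". The backgrounded (presupposed) material includes "Marisol", "a ceramic spreadsheet", "to Nadia" and "at the quarry".

in a single sitting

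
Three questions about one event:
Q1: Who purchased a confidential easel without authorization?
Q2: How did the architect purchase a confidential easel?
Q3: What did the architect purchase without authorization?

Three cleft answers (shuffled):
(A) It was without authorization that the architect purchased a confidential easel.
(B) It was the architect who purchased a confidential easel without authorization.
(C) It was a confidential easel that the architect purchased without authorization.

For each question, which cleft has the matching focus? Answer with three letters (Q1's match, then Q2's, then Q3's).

Q1 asks about the subject (agent); cleft (B) focuses "the architect", which is the subject (agent) — so Q1 → B.
Q2 asks about the manner; cleft (A) focuses "without authorization", which is the manner — so Q2 → A.
Q3 asks about the direct object; cleft (C) focuses "a confidential easel", which is the direct object — so Q3 → C.
Mapping: Q1→B, Q2→A, Q3→C.

BAC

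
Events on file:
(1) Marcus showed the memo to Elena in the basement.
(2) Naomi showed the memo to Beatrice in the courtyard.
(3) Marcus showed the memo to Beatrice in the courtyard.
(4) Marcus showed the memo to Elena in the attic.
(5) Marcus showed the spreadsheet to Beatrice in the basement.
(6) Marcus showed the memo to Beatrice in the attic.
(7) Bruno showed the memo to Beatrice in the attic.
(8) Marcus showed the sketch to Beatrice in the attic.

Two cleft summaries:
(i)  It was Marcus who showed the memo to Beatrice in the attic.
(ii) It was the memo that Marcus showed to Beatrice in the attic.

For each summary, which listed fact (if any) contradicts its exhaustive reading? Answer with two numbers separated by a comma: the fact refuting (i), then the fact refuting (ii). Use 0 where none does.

7, 8

(i): focus "Marcus". Looking for thing = the memo, recipient = Beatrice, setting = in the attic with some other agent — fact (7) has Bruno there. Refuted.
(ii): focus "the memo". Looking for agent = Marcus, recipient = Beatrice, setting = in the attic with some other thing — fact (8) has the sketch there. Refuted.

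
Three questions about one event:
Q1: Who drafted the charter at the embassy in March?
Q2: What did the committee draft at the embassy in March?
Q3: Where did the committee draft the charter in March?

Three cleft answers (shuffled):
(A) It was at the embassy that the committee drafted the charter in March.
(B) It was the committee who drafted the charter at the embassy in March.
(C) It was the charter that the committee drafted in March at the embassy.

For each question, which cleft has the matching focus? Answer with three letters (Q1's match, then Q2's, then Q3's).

BCA

Q1 asks about the subject (agent); cleft (B) focuses "the committee", which is the subject (agent) — so Q1 → B.
Q2 asks about the direct object; cleft (C) focuses "the charter", which is the direct object — so Q2 → C.
Q3 asks about the location; cleft (A) focuses "at the embassy", which is the location — so Q3 → A.
Mapping: Q1→B, Q2→C, Q3→A.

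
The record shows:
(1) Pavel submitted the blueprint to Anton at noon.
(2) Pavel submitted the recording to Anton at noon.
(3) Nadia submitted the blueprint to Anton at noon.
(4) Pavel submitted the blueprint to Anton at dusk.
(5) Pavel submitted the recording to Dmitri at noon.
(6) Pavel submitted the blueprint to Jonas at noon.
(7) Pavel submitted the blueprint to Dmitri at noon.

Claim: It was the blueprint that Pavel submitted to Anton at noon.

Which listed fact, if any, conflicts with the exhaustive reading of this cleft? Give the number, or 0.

2

The cleft puts "the blueprint" in focus and presupposes the open proposition with same agent, recipient, setting (Pavel / Anton / at noon).
Exhaustivity: the blueprint is the only thing satisfying that background.
Fact (2) shares the background but with thing = the recording; exhaustivity is violated.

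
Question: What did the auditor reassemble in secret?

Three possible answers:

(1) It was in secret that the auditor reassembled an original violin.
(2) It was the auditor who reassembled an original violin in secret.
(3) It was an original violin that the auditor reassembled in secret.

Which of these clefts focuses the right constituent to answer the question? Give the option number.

The question word "what" targets the direct object.
Option (1) clefts "in secret" — the manner, not what was asked.
Option (2) clefts "the auditor" — the subject (agent), not what was asked.
Option (3) clefts "an original violin" — that matches what the question asks about.
So the congruent reply is (3).

3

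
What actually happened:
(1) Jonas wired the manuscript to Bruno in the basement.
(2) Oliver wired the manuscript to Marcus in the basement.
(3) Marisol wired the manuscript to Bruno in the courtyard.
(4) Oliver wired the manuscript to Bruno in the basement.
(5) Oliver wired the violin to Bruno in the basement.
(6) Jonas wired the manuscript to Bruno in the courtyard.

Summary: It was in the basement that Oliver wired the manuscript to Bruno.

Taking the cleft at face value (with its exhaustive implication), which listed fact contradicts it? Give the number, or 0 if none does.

Focus of the cleft: "in the basement" (the setting). Presupposed background: agent = Oliver, thing = the manuscript, recipient = Bruno.
The exhaustive reading says no other setting fits that background.
Every other fact differs from the presupposition on some backgrounded slot, so none challenges the exhaustivity.

0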